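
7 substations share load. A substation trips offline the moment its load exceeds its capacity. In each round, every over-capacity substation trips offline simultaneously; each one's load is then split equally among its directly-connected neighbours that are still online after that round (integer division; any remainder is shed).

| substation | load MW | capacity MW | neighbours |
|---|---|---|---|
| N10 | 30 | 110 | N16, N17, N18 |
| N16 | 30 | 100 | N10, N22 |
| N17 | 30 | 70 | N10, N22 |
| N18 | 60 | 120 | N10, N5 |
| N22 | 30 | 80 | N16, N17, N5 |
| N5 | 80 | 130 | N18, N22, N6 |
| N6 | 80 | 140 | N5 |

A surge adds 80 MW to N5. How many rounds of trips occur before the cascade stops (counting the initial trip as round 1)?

3

Round 1 — N5 at 160 > 130. N5 trips offline.
  N5 sheds 160 MW to N18, N22, N6: 53 each (1 lost).
    N18: 60+53 = 113 ≤ 120
    N22: 30+53 = 83 > 80
    N6: 80+53 = 133 ≤ 140
Round 2 — N22 trips offline.
  N22 sheds 83 MW to N16, N17: 41 each (1 lost).
    N16: 30+41 = 71 ≤ 100
    N17: 30+41 = 71 > 70
Round 3 — N17 trips offline.
  N17 sheds 71 MW to N10: 71 each.
    N10: 30+71 = 101 ≤ 110
No further trips.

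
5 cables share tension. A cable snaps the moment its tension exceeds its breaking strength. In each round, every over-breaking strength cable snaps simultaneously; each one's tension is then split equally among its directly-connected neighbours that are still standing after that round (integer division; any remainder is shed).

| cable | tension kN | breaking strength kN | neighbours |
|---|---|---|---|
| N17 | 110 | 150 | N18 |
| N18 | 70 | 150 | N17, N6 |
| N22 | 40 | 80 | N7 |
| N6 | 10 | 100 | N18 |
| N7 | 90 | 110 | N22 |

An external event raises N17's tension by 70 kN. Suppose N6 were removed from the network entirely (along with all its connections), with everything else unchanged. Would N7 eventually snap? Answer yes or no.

With N6 removed:
Round 1 — N17 at 180 > 150. N17 snaps.
  N17 sheds 180 kN to N18: 180 each.
    N18: 70+180 = 250 > 150
Round 2 — N18 snaps.
  N18 sheds 250 kN: no online neighbours, lost.
No further breaks.

no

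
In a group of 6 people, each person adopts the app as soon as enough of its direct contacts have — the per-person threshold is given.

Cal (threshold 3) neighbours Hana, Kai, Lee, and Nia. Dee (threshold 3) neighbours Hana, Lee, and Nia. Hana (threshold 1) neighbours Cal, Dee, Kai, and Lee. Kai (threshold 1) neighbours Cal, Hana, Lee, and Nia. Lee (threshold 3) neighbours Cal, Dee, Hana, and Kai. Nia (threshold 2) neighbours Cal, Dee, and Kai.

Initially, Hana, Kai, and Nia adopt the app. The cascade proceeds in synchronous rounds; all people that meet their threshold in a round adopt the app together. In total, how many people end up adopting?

Round 1 — Hana, Kai, Nia adopt the app (initial).
Round 2 — checking thresholds:
  Cal: 3 of 4 neighbours ≥ 3, adopts the app.
  Dee: 2 of 3 neighbours < 3, below threshold.
  Lee: 2 of 4 neighbours < 3, below threshold.
Round 3 — checking thresholds:
  Dee: 2 of 3 neighbours < 3, below threshold.
  Lee: 3 of 4 neighbours ≥ 3, adopts the app.
Round 4 — checking thresholds:
  Dee: 3 of 3 neighbours ≥ 3, adopts the app.
Round 5 — no new adoptions; cascade stops.

6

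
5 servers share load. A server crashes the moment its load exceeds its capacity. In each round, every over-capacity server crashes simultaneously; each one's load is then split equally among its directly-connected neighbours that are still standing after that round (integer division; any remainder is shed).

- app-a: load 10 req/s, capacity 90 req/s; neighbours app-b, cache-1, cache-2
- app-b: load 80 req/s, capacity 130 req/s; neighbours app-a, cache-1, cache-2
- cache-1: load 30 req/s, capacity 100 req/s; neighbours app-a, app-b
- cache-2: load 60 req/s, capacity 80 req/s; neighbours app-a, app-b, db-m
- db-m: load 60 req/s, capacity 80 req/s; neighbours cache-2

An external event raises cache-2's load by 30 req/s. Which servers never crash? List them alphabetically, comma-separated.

Round 1 — cache-2 at 90 > 80. cache-2 crashes.
  cache-2 sheds 90 req/s to app-a, app-b, db-m: 30 each.
    app-a: 10+30 = 40 ≤ 90
    app-b: 80+30 = 110 ≤ 130
    db-m: 60+30 = 90 > 80
Round 2 — db-m crashes.
  db-m sheds 90 req/s: no online neighbours, lost.
No further crashes.

app-a, app-b, cache-1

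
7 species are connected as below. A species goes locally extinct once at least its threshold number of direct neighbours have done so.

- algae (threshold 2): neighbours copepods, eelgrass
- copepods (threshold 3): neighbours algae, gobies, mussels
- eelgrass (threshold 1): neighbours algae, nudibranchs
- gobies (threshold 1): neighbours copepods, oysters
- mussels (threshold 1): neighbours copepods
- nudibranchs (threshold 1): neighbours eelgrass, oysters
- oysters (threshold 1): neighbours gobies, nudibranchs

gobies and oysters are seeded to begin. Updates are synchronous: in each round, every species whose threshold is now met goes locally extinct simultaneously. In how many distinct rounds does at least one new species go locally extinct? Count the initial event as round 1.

3

Round 1 — gobies, oysters go locally extinct (initial).
Round 2 — checking thresholds:
  copepods: 1 of 3 neighbours < 3, below threshold.
  nudibranchs: 1 of 2 neighbours ≥ 1, goes locally extinct.
Round 3 — checking thresholds:
  copepods: 1 of 3 neighbours < 3, below threshold.
  eelgrass: 1 of 2 neighbours ≥ 1, goes locally extinct.
Round 4 — no new extinctions; cascade stops.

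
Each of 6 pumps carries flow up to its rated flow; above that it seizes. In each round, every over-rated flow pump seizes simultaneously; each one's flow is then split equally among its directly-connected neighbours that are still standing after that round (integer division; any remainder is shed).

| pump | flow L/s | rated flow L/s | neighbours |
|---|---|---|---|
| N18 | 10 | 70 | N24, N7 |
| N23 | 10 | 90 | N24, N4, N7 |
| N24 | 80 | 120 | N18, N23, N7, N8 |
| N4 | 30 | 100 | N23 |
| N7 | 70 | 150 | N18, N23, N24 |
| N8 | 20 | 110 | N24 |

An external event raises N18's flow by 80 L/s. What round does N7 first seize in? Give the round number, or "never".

Round 1 — N18 at 90 > 70. N18 seizes.
  N18 sheds 90 L/s to N24, N7: 45 each.
    N24: 80+45 = 125 > 120
    N7: 70+45 = 115 ≤ 150
Round 2 — N24 seizes.
  N24 sheds 125 L/s to N23, N7, N8: 41 each (2 lost).
    N23: 10+41 = 51 ≤ 90
    N7: 115+41 = 156 > 150
    N8: 20+41 = 61 ≤ 110
Round 3 — N7 seizes.
  N7 sheds 156 L/s to N23: 156 each.
    N23: 51+156 = 207 > 90
Round 4 — N23 seizes.
  N23 sheds 207 L/s to N4: 207 each.
    N4: 30+207 = 237 > 100
Round 5 — N4 seizes.
  N4 sheds 237 L/s: no online neighbours, lost.
No further seizures.

3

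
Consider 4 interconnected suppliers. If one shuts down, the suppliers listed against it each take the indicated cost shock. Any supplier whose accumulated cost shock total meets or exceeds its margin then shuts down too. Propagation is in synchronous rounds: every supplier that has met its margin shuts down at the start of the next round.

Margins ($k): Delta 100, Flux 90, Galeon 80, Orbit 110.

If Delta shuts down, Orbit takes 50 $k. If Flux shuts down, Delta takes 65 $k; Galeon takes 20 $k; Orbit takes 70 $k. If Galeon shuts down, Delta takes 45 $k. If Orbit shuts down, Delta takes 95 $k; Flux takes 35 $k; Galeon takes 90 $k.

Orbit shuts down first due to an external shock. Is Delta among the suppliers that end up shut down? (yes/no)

Round 1 — Orbit shuts down (initial).
  Delta: +95 → 95 < 100
  Flux: +35 → 35 < 90
  Galeon: +90 → 90 ≥ 80
Round 2 — Galeon shuts down.
  Delta: +45 → 140 ≥ 100
Round 3 — Delta shuts down.
No further shutdowns.

yes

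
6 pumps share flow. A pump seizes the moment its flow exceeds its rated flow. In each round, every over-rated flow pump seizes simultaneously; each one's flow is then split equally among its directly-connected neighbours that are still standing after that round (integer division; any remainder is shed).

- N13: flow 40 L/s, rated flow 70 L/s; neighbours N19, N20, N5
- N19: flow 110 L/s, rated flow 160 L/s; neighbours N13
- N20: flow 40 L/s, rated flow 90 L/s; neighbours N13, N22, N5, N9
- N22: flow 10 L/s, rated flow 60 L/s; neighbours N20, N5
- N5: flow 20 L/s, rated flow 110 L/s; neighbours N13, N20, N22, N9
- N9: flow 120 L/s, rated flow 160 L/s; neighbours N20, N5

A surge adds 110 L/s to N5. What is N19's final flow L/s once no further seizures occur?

146

Round 1 — N5 at 130 > 110. N5 seizes.
  N5 sheds 130 L/s to N13, N20, N22, N9: 32 each (2 lost).
    N13: 40+32 = 72 > 70
    N20: 40+32 = 72 ≤ 90
    N22: 10+32 = 42 ≤ 60
    N9: 120+32 = 152 ≤ 160
Round 2 — N13 seizes.
  N13 sheds 72 L/s to N19, N20: 36 each.
    N19: 110+36 = 146 ≤ 160
    N20: 72+36 = 108 > 90
Round 3 — N20 seizes.
  N20 sheds 108 L/s to N22, N9: 54 each.
    N22: 42+54 = 96 > 60
    N9: 152+54 = 206 > 160
Round 4 — N22, N9 seize.
  N22 sheds 96 L/s: no online neighbours, lost.
  N9 sheds 206 L/s: no online neighbours, lost.
No further seizures.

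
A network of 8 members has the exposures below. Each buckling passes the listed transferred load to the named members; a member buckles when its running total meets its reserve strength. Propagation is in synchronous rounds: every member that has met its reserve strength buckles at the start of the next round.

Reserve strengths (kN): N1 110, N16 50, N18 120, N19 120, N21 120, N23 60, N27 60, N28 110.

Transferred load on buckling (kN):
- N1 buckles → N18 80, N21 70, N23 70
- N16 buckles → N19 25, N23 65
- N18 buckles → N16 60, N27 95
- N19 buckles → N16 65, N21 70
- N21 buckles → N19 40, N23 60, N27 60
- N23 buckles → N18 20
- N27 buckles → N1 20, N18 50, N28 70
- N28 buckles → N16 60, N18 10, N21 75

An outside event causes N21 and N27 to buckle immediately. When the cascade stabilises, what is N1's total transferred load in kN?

20

Round 1 — N21, N27 buckle (initial).
  N1: +20 → 20 < 110
  N18: +50 → 50 < 120
  N19: +40 → 40 < 120
  N23: +60 → 60 ≥ 60
  N28: +70 → 70 < 110
Round 2 — N23 buckles.
  N18: +20 → 70 < 120
No further bucklings.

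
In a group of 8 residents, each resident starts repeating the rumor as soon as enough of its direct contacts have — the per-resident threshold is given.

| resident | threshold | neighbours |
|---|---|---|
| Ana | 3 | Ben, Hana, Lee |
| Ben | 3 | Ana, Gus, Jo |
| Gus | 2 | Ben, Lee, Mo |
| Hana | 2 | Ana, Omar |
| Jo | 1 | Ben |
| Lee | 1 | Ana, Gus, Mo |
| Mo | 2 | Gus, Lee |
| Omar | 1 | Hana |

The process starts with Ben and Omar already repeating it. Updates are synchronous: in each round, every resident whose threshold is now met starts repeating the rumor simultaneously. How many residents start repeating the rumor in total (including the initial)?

3

Round 1 — Ben, Omar start repeating the rumor (initial).
Round 2 — checking thresholds:
  Ana: 1 of 3 neighbours < 3, holds.
  Gus: 1 of 3 neighbours < 2, holds.
  Hana: 1 of 2 neighbours < 2, holds.
  Jo: 1 of 1 neighbours ≥ 1, starts repeating the rumor.
Round 3 — no new spreads; cascade stops.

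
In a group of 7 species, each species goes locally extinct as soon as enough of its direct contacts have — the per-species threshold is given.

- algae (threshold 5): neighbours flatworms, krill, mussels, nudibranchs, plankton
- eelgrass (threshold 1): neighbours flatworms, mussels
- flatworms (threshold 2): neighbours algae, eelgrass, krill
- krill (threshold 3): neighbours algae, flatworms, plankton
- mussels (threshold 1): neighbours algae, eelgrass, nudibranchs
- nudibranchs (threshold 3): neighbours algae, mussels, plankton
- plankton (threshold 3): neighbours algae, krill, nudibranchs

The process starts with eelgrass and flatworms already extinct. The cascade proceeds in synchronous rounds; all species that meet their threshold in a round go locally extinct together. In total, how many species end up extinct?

Round 1 — eelgrass, flatworms go locally extinct (initial).
Round 2 — checking thresholds:
  algae: 1 of 5 neighbours < 5, below threshold.
  krill: 1 of 3 neighbours < 3, below threshold.
  mussels: 1 of 3 neighbours ≥ 1, goes locally extinct.
Round 3 — no new extinctions; cascade stops.

3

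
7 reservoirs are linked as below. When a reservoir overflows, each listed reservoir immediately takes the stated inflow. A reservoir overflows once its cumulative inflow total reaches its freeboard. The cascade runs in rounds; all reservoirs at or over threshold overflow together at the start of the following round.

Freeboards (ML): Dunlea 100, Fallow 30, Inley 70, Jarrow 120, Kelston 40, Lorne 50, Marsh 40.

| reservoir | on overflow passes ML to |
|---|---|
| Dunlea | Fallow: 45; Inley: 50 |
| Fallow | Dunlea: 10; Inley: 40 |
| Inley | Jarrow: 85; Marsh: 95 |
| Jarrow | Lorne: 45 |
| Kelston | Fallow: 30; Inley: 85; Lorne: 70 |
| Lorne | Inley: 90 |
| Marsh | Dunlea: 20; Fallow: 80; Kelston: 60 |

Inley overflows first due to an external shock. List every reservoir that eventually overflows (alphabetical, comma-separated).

Fallow, Inley, Kelston, Lorne, Marsh

Round 1 — Inley overflows (initial).
  Jarrow: +85 → 85 < 120
  Marsh: +95 → 95 ≥ 40
Round 2 — Marsh overflows.
  Dunlea: +20 → 20 < 100
  Fallow: +80 → 80 ≥ 30
  Kelston: +60 → 60 ≥ 40
Round 3 — Fallow, Kelston overflow.
  Dunlea: +10 → 30 < 100
  Lorne: +70 → 70 ≥ 50
Round 4 — Lorne overflows.
No further overflows.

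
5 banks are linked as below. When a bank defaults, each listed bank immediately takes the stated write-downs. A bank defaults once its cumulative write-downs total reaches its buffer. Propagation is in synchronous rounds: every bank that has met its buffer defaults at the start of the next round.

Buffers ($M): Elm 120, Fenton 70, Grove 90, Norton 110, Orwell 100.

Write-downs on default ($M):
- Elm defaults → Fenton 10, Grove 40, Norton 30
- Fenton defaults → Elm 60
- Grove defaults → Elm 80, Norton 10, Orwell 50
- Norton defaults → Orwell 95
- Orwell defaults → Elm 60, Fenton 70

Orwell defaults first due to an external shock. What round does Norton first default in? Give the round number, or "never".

Round 1 — Orwell defaults (initial).
  Elm: +60 → 60 < 120
  Fenton: +70 → 70 ≥ 70
Round 2 — Fenton defaults.
  Elm: +60 → 120 ≥ 120
Round 3 — Elm defaults.
  Grove: +40 → 40 < 90
  Norton: +30 → 30 < 110
No further defaults.

never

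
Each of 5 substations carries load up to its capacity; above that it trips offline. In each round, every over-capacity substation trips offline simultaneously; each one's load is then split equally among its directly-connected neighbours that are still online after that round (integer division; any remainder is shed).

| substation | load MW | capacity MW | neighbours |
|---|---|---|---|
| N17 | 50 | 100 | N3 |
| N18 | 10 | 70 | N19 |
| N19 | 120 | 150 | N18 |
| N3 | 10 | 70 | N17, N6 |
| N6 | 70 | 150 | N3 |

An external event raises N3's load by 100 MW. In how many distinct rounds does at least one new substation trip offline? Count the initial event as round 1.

Round 1 — N3 at 110 > 70. N3 trips offline.
  N3 sheds 110 MW to N17, N6: 55 each.
    N17: 50+55 = 105 > 100
    N6: 70+55 = 125 ≤ 150
Round 2 — N17 trips offline.
  N17 sheds 105 MW: no online neighbours, lost.
No further trips.

2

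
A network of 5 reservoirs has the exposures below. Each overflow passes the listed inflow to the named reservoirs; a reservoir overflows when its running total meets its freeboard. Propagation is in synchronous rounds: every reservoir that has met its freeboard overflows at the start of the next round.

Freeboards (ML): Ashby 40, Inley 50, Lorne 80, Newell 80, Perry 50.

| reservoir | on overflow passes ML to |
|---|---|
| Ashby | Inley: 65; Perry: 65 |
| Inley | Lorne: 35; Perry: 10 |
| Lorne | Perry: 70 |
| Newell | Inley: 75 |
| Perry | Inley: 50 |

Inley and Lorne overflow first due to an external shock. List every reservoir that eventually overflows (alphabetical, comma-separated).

Inley, Lorne, Perry

Round 1 — Inley, Lorne overflow (initial).
  Perry: +10+70 → 80 ≥ 50
Round 2 — Perry overflows.
No further overflows.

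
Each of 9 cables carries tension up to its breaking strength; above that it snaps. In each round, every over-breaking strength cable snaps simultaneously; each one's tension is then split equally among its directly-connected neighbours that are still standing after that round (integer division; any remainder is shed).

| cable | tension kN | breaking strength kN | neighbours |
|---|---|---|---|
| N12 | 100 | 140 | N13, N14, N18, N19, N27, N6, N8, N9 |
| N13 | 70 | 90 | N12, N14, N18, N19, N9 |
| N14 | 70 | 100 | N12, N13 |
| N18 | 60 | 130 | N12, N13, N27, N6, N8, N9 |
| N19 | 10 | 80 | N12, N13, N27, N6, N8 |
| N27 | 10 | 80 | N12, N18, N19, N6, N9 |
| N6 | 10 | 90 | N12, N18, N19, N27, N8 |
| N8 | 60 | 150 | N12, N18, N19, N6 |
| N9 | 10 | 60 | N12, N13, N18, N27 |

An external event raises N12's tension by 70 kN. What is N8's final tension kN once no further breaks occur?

Round 1 — N12 at 170 > 140. N12 snaps.
  N12 sheds 170 kN to N13, N14, N18, N19, N27, N6, N8, N9: 21 each (2 lost).
    N13: 70+21 = 91 > 90
    N14: 70+21 = 91 ≤ 100
    N18: 60+21 = 81 ≤ 130
    N19: 10+21 = 31 ≤ 80
    N27: 10+21 = 31 ≤ 80
    N6: 10+21 = 31 ≤ 90
    N8: 60+21 = 81 ≤ 150
    N9: 10+21 = 31 ≤ 60
Round 2 — N13 snaps.
  N13 sheds 91 kN to N14, N18, N19, N9: 22 each (3 lost).
    N14: 91+22 = 113 > 100
    N18: 81+22 = 103 ≤ 130
    N19: 31+22 = 53 ≤ 80
    N9: 31+22 = 53 ≤ 60
Round 3 — N14 snaps.
  N14 sheds 113 kN: no online neighbours, lost.
No further breaks.

81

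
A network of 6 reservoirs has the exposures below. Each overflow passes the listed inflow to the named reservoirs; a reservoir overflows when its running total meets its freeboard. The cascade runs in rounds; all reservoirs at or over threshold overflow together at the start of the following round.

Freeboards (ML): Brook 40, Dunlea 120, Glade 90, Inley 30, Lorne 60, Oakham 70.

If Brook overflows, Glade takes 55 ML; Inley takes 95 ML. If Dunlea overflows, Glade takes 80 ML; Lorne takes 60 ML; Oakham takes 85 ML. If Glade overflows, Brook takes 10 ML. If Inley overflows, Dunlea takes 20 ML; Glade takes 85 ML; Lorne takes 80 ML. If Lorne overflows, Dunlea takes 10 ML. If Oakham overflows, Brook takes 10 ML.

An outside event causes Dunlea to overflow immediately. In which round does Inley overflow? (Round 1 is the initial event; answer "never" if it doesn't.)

Round 1 — Dunlea overflows (initial).
  Glade: +80 → 80 < 90
  Lorne: +60 → 60 ≥ 60
  Oakham: +85 → 85 ≥ 70
Round 2 — Lorne, Oakham overflow.
  Brook: +10 → 10 < 40
No further overflows.

never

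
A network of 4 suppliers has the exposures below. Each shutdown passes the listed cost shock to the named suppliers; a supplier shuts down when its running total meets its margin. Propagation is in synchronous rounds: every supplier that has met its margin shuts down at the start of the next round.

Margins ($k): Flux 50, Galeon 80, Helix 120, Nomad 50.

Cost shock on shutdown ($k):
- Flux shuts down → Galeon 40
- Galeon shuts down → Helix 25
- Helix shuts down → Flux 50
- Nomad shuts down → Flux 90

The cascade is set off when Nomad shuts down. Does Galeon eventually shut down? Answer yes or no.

Round 1 — Nomad shuts down (initial).
  Flux: +90 → 90 ≥ 50
Round 2 — Flux shuts down.
  Galeon: +40 → 40 < 80
No further shutdowns.

no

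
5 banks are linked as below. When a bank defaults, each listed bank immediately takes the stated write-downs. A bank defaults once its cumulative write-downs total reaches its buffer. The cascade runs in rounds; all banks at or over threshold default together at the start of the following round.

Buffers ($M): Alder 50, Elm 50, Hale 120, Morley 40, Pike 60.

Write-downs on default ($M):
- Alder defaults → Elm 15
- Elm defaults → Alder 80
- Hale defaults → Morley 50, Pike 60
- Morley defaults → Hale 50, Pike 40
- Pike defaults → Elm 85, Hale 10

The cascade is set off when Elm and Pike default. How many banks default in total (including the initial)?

3

Round 1 — Elm, Pike default (initial).
  Alder: +80 → 80 ≥ 50
  Hale: +10 → 10 < 120
Round 2 — Alder defaults.
No further defaults.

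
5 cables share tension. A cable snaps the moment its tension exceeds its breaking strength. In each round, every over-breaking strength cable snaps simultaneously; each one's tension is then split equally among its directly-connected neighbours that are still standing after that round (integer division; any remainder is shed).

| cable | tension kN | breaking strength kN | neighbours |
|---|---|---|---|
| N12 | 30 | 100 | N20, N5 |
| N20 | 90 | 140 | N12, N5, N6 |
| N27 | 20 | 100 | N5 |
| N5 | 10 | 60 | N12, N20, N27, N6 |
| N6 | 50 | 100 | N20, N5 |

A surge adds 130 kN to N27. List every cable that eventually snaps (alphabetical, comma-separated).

Round 1 — N27 at 150 > 100. N27 snaps.
  N27 sheds 150 kN to N5: 150 each.
    N5: 10+150 = 160 > 60
Round 2 — N5 snaps.
  N5 sheds 160 kN to N12, N20, N6: 53 each (1 lost).
    N12: 30+53 = 83 ≤ 100
    N20: 90+53 = 143 > 140
    N6: 50+53 = 103 > 100
Round 3 — N20, N6 snap.
  N20 sheds 143 kN to N12: 143 each.
    N12: 83+143 = 226 > 100
  N6 sheds 103 kN: no online neighbours, lost.
Round 4 — N12 snaps.
  N12 sheds 226 kN: no online neighbours, lost.
No further breaks.

N12, N20, N27, N5, N6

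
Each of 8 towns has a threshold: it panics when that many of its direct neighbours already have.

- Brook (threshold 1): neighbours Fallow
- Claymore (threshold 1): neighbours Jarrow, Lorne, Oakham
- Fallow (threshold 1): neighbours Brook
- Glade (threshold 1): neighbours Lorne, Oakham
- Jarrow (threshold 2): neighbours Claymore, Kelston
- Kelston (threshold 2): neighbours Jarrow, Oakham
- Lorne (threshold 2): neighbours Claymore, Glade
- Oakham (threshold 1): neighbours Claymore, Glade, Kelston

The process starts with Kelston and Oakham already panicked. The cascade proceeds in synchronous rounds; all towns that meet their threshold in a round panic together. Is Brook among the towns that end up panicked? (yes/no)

no

Round 1 — Kelston, Oakham panic (initial).
Round 2 — checking thresholds:
  Claymore: 1 of 3 neighbours ≥ 1, panics.
  Glade: 1 of 2 neighbours ≥ 1, panics.
  Jarrow: 1 of 2 neighbours < 2, below threshold.
Round 3 — checking thresholds:
  Jarrow: 2 of 2 neighbours ≥ 2, panics.
  Lorne: 2 of 2 neighbours ≥ 2, panics.
Round 4 — no new panics; cascade stops.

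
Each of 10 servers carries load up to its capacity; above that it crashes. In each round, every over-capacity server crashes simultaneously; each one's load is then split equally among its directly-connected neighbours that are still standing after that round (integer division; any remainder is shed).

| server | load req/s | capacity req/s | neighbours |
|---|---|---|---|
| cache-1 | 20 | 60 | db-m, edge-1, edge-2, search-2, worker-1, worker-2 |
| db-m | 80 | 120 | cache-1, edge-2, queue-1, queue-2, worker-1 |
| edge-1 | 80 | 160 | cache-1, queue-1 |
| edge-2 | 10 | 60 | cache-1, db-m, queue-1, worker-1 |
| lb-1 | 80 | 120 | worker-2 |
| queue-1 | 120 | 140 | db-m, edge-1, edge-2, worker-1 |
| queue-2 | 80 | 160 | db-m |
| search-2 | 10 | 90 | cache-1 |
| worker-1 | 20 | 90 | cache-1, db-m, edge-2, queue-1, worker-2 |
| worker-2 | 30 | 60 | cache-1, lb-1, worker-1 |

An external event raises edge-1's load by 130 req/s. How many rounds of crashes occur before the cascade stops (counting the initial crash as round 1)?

Round 1 — edge-1 at 210 > 160. edge-1 crashes.
  edge-1 sheds 210 req/s to cache-1, queue-1: 105 each.
    cache-1: 20+105 = 125 > 60
    queue-1: 120+105 = 225 > 140
Round 2 — cache-1, queue-1 crash.
  cache-1 sheds 125 req/s to db-m, edge-2, search-2, worker-1, worker-2: 25 each.
    db-m: 80+25 = 105 ≤ 120
    edge-2: 10+25 = 35 ≤ 60
    search-2: 10+25 = 35 ≤ 90
    worker-1: 20+25 = 45 ≤ 90
    worker-2: 30+25 = 55 ≤ 60
  queue-1 sheds 225 req/s to db-m, edge-2, worker-1: 75 each.
    db-m: 105+75 = 180 > 120
    edge-2: 35+75 = 110 > 60
    worker-1: 45+75 = 120 > 90
Round 3 — db-m, edge-2, worker-1 crash.
  db-m sheds 180 req/s to queue-2: 180 each.
    queue-2: 80+180 = 260 > 160
  edge-2 sheds 110 req/s: no online neighbours, lost.
  worker-1 sheds 120 req/s to worker-2: 120 each.
    worker-2: 55+120 = 175 > 60
Round 4 — queue-2, worker-2 crash.
  queue-2 sheds 260 req/s: no online neighbours, lost.
  worker-2 sheds 175 req/s to lb-1: 175 each.
    lb-1: 80+175 = 255 > 120
Round 5 — lb-1 crashes.
  lb-1 sheds 255 req/s: no online neighbours, lost.
No further crashes.

5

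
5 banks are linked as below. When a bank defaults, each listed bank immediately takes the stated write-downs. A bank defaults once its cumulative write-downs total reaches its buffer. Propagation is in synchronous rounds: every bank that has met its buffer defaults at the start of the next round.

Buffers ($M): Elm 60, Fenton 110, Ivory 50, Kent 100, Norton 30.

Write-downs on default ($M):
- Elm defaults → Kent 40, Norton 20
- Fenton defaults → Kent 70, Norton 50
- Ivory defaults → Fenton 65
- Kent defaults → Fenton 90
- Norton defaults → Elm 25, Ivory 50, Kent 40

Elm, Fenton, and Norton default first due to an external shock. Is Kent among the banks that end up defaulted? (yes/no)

Round 1 — Elm, Fenton, Norton default (initial).
  Ivory: +50 → 50 ≥ 50
  Kent: +40+70+40 → 150 ≥ 100
Round 2 — Ivory, Kent default.
No further defaults.

yes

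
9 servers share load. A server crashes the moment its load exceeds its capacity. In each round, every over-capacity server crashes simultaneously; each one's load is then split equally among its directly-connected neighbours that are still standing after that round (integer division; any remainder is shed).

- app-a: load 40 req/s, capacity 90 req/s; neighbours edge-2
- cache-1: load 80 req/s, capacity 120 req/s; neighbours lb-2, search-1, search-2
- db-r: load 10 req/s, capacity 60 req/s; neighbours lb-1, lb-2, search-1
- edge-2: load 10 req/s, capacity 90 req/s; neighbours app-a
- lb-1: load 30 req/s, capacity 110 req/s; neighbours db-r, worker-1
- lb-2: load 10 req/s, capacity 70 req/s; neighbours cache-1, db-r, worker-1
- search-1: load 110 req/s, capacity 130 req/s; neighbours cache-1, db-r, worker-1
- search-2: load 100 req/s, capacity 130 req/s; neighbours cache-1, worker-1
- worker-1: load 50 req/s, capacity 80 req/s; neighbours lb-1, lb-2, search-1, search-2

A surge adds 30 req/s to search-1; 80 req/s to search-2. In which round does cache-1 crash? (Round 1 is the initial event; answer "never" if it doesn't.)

2

Round 1 — search-1 at 140 > 130; search-2 at 180 > 130. search-1, search-2 crash.
  search-1 sheds 140 req/s to cache-1, db-r, worker-1: 46 each (2 lost).
    cache-1: 80+46 = 126 > 120
    db-r: 10+46 = 56 ≤ 60
    worker-1: 50+46 = 96 > 80
  search-2 sheds 180 req/s to cache-1, worker-1: 90 each.
    cache-1: 126+90 = 216 > 120
    worker-1: 96+90 = 186 > 80
Round 2 — cache-1, worker-1 crash.
  cache-1 sheds 216 req/s to lb-2: 216 each.
    lb-2: 10+216 = 226 > 70
  worker-1 sheds 186 req/s to lb-1, lb-2: 93 each.
    lb-1: 30+93 = 123 > 110
    lb-2: 226+93 = 319 > 70
Round 3 — lb-1, lb-2 crash.
  lb-1 sheds 123 req/s to db-r: 123 each.
    db-r: 56+123 = 179 > 60
  lb-2 sheds 319 req/s to db-r: 319 each.
    db-r: 179+319 = 498 > 60
Round 4 — db-r crashes.
  db-r sheds 498 req/s: no online neighbours, lost.
No further crashes.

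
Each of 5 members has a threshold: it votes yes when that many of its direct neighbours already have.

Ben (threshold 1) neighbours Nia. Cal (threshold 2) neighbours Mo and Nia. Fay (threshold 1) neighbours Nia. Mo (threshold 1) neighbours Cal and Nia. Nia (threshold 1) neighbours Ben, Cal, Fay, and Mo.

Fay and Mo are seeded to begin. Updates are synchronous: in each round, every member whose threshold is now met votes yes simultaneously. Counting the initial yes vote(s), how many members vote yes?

Round 1 — Fay, Mo vote yes (initial).
Round 2 — checking thresholds:
  Cal: 1 of 2 neighbours < 2, not yet.
  Nia: 2 of 4 neighbours ≥ 1, votes yes.
Round 3 — checking thresholds:
  Ben: 1 of 1 neighbours ≥ 1, votes yes.
  Cal: 2 of 2 neighbours ≥ 2, votes yes.
Round 4 — no new yes votes; cascade stops.

5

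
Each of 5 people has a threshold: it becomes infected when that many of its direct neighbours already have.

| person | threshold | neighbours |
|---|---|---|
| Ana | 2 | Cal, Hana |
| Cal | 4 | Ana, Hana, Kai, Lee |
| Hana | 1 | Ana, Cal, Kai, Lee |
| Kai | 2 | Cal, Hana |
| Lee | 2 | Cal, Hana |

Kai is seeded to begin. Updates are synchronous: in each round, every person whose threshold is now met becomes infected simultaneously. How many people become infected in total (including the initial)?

Round 1 — Kai becomes infected (initial).
Round 2 — checking thresholds:
  Cal: 1 of 4 neighbours < 4, holds.
  Hana: 1 of 4 neighbours ≥ 1, becomes infected.
Round 3 — no new infections; cascade stops.

2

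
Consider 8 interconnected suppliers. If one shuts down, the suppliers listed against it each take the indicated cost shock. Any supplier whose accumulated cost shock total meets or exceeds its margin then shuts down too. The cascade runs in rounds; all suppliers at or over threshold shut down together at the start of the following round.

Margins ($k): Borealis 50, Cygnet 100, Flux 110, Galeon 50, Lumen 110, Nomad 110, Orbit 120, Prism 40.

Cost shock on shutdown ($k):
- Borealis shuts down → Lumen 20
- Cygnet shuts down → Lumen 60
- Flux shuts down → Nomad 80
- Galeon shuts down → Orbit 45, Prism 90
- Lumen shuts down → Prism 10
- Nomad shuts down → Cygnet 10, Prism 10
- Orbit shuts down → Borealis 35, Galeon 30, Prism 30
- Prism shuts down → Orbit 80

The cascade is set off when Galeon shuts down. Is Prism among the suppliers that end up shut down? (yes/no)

Round 1 — Galeon shuts down (initial).
  Orbit: +45 → 45 < 120
  Prism: +90 → 90 ≥ 40
Round 2 — Prism shuts down.
  Orbit: +80 → 125 ≥ 120
Round 3 — Orbit shuts down.
  Borealis: +35 → 35 < 50
No further shutdowns.

yes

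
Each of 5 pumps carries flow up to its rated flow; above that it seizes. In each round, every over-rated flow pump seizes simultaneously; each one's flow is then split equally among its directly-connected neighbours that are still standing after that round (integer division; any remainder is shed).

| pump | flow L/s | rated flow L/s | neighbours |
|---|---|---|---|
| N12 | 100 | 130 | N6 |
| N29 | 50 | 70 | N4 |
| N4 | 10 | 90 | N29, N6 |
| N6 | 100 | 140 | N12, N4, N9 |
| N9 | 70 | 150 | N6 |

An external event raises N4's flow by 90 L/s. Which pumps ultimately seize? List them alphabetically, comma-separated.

N12, N29, N4, N6

Round 1 — N4 at 100 > 90. N4 seizes.
  N4 sheds 100 L/s to N29, N6: 50 each.
    N29: 50+50 = 100 > 70
    N6: 100+50 = 150 > 140
Round 2 — N29, N6 seize.
  N29 sheds 100 L/s: no online neighbours, lost.
  N6 sheds 150 L/s to N12, N9: 75 each.
    N12: 100+75 = 175 > 130
    N9: 70+75 = 145 ≤ 150
Round 3 — N12 seizes.
  N12 sheds 175 L/s: no online neighbours, lost.
No further seizures.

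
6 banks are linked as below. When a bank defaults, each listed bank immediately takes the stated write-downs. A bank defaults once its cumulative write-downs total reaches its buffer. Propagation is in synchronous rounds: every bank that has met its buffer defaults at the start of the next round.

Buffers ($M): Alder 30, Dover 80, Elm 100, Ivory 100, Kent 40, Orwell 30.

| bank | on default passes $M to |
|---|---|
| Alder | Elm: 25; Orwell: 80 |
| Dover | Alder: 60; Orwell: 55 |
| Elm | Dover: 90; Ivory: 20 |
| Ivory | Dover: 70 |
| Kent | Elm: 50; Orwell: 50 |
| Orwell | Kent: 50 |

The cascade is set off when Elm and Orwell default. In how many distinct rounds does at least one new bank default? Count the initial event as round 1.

3

Round 1 — Elm, Orwell default (initial).
  Dover: +90 → 90 ≥ 80
  Ivory: +20 → 20 < 100
  Kent: +50 → 50 ≥ 40
Round 2 — Dover, Kent default.
  Alder: +60 → 60 ≥ 30
Round 3 — Alder defaults.
No further defaults.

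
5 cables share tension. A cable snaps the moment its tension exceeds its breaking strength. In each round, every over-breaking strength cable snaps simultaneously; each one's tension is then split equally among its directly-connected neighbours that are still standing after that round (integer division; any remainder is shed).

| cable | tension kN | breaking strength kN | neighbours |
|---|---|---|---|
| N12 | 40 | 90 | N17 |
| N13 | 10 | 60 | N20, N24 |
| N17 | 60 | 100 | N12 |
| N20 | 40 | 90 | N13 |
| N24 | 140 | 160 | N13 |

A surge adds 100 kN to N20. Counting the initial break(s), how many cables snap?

Round 1 — N20 at 140 > 90. N20 snaps.
  N20 sheds 140 kN to N13: 140 each.
    N13: 10+140 = 150 > 60
Round 2 — N13 snaps.
  N13 sheds 150 kN to N24: 150 each.
    N24: 140+150 = 290 > 160
Round 3 — N24 snaps.
  N24 sheds 290 kN: no online neighbours, lost.
No further breaks.

3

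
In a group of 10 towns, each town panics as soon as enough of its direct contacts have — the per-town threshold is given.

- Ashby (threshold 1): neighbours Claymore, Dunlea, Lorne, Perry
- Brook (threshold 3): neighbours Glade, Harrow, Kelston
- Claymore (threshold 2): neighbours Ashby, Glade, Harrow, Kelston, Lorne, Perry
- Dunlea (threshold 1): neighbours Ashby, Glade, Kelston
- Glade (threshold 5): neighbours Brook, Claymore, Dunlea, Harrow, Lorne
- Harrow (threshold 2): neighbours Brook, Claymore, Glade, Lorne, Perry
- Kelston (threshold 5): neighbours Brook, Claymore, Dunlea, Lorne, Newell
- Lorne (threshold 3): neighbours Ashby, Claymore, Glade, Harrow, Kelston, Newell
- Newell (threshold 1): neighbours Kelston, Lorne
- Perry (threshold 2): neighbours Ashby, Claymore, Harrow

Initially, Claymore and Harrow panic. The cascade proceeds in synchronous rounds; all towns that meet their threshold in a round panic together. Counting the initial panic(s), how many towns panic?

Round 1 — Claymore, Harrow panic (initial).
Round 2 — checking thresholds:
  Ashby: 1 of 4 neighbours ≥ 1, panics.
  Brook: 1 of 3 neighbours < 3, not yet.
  Glade: 2 of 5 neighbours < 5, not yet.
  Kelston: 1 of 5 neighbours < 5, not yet.
  Lorne: 2 of 6 neighbours < 3, not yet.
  Perry: 2 of 3 neighbours ≥ 2, panics.
Round 3 — checking thresholds:
  Brook: 1 of 3 neighbours < 3, not yet.
  Dunlea: 1 of 3 neighbours ≥ 1, panics.
  Glade: 2 of 5 neighbours < 5, not yet.
  Kelston: 1 of 5 neighbours < 5, not yet.
  Lorne: 3 of 6 neighbours ≥ 3, panics.
Round 4 — checking thresholds:
  Brook: 1 of 3 neighbours < 3, not yet.
  Glade: 4 of 5 neighbours < 5, not yet.
  Kelston: 3 of 5 neighbours < 5, not yet.
  Newell: 1 of 2 neighbours ≥ 1, panics.
Round 5 — no new panics; cascade stops.

7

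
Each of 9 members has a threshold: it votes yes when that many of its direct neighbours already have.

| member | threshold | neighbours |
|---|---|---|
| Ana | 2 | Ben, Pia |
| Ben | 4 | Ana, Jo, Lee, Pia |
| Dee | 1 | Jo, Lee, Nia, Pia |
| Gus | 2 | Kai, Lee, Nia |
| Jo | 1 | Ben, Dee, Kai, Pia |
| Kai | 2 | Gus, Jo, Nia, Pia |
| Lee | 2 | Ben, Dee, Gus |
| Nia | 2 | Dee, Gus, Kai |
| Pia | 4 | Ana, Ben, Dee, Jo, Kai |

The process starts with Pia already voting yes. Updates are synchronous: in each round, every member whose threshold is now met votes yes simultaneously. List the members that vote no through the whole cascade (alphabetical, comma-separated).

Ana, Ben

Round 1 — Pia votes yes (initial).
Round 2 — checking thresholds:
  Ana: 1 of 2 neighbours < 2, holds.
  Ben: 1 of 4 neighbours < 4, holds.
  Dee: 1 of 4 neighbours ≥ 1, votes yes.
  Jo: 1 of 4 neighbours ≥ 1, votes yes.
  Kai: 1 of 4 neighbours < 2, holds.
Round 3 — checking thresholds:
  Ana: 1 of 2 neighbours < 2, holds.
  Ben: 2 of 4 neighbours < 4, holds.
  Kai: 2 of 4 neighbours ≥ 2, votes yes.
  Lee: 1 of 3 neighbours < 2, holds.
  Nia: 1 of 3 neighbours < 2, holds.
Round 4 — checking thresholds:
  Ana: 1 of 2 neighbours < 2, holds.
  Ben: 2 of 4 neighbours < 4, holds.
  Gus: 1 of 3 neighbours < 2, holds.
  Lee: 1 of 3 neighbours < 2, holds.
  Nia: 2 of 3 neighbours ≥ 2, votes yes.
Round 5 — checking thresholds:
  Ana: 1 of 2 neighbours < 2, holds.
  Ben: 2 of 4 neighbours < 4, holds.
  Gus: 2 of 3 neighbours ≥ 2, votes yes.
  Lee: 1 of 3 neighbours < 2, holds.
Round 6 — checking thresholds:
  Ana: 1 of 2 neighbours < 2, holds.
  Ben: 2 of 4 neighbours < 4, holds.
  Lee: 2 of 3 neighbours ≥ 2, votes yes.
Round 7 — no new yes votes; cascade stops.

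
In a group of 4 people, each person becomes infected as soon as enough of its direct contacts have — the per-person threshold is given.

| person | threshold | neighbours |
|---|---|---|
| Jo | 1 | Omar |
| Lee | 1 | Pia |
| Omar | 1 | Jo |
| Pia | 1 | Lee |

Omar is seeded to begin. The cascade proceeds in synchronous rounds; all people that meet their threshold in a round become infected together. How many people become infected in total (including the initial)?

Round 1 — Omar becomes infected (initial).
Round 2 — checking thresholds:
  Jo: 1 of 1 neighbours ≥ 1, becomes infected.
Round 3 — no new infections; cascade stops.

2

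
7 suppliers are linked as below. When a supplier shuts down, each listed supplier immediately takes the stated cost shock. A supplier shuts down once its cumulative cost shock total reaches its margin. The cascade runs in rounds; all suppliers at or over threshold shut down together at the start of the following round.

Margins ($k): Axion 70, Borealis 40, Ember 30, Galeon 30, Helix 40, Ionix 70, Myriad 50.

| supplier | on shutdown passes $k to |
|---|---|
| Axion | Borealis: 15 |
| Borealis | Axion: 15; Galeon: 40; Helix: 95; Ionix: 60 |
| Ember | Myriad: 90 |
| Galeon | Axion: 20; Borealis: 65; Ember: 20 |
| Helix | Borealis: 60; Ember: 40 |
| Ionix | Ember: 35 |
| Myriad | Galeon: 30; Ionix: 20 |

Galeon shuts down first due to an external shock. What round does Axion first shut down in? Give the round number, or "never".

never

Round 1 — Galeon shuts down (initial).
  Axion: +20 → 20 < 70
  Borealis: +65 → 65 ≥ 40
  Ember: +20 → 20 < 30
Round 2 — Borealis shuts down.
  Axion: +15 → 35 < 70
  Helix: +95 → 95 ≥ 40
  Ionix: +60 → 60 < 70
Round 3 — Helix shuts down.
  Ember: +40 → 60 ≥ 30
Round 4 — Ember shuts down.
  Myriad: +90 → 90 ≥ 50
Round 5 — Myriad shuts down.
  Ionix: +20 → 80 ≥ 70
Round 6 — Ionix shuts down.
No further shutdowns.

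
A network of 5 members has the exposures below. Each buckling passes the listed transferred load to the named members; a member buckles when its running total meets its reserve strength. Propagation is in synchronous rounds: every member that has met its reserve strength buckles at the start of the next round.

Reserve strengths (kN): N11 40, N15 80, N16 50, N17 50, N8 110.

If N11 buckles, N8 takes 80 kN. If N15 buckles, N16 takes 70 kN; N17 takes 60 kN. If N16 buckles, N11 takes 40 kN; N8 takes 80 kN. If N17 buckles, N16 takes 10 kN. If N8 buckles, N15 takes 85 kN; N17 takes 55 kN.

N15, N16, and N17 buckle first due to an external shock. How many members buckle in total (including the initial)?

5

Round 1 — N15, N16, N17 buckle (initial).
  N11: +40 → 40 ≥ 40
  N8: +80 → 80 < 110
Round 2 — N11 buckles.
  N8: +80 → 160 ≥ 110
Round 3 — N8 buckles.
No further bucklings.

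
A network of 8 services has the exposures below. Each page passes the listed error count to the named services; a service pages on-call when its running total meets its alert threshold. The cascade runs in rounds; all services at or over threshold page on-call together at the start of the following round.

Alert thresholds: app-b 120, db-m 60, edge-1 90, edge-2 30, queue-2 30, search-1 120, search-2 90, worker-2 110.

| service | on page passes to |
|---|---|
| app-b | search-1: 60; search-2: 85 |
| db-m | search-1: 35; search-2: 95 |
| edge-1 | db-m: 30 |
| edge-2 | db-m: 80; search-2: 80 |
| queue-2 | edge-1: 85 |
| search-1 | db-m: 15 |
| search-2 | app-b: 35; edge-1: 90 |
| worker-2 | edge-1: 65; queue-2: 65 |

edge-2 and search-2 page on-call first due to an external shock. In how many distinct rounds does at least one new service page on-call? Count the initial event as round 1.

2

Round 1 — edge-2, search-2 page on-call (initial).
  app-b: +35 → 35 < 120
  db-m: +80 → 80 ≥ 60
  edge-1: +90 → 90 ≥ 90
Round 2 — db-m, edge-1 page on-call.
  search-1: +35 → 35 < 120
No further pages.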